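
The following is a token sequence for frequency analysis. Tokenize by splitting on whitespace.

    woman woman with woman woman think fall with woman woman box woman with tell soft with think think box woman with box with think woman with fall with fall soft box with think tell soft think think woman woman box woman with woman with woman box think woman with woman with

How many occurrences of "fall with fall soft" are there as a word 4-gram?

1

Scanning the 48 overlapping 4-gram windows for "fall with fall soft":
  position 27–30: fall with fall soft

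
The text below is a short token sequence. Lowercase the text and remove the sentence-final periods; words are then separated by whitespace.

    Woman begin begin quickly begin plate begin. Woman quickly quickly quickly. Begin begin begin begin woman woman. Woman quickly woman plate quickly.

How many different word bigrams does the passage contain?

13

22 tokens → 21 bigram windows in total.
Repeated bigrams (each contributes count−1 duplicates):
  begin begin: 4
  begin woman: 2
  quickly begin: 2
  quickly quickly: 2
  woman quickly: 2
  woman woman: 2
8 duplicate windows → 21 − 8 = 13 distinct.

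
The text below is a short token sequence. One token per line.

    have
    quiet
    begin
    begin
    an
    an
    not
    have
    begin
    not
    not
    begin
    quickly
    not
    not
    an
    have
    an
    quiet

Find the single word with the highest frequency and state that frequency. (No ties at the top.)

"not", 5 times

Unigram frequencies (highest first):
  not: 5
  begin: 4
  an: 4
  have: 3
  quiet: 2
  quickly: 1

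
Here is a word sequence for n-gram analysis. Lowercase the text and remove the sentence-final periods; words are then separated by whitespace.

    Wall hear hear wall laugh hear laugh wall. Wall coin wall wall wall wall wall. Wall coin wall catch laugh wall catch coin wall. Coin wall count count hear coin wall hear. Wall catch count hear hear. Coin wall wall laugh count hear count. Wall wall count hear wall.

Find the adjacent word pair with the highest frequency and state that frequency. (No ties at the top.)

"wall wall", 8 times

Bigram frequencies (highest first):
  wall wall: 8
  coin wall: 6
  count hear: 4
  hear wall: 3
  wall coin: 3
  wall catch: 3
  … (15 more, each ≤ 2)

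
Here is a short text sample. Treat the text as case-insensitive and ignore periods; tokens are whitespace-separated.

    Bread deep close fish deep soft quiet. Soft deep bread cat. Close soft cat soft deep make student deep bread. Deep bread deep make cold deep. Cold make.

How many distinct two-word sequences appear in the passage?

21

28 tokens → 27 bigram windows in total.
Repeated bigrams (each contributes count−1 duplicates):
  bread deep: 3
  deep bread: 3
  deep make: 2
  soft deep: 2
6 duplicate windows → 27 − 6 = 21 distinct.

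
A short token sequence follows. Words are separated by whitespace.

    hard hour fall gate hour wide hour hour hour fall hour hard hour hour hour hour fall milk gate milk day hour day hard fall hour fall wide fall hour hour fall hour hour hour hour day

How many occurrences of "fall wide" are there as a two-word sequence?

Scanning the 36 overlapping bigram windows for "fall wide":
  position 27–28: fall wide

1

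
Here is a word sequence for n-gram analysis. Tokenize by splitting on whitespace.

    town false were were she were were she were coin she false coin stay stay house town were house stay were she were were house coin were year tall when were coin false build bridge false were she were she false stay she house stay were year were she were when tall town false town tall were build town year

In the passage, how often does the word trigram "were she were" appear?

Scanning the 58 overlapping trigram windows for "were she were":
  position 4–6: were she were
  position 7–9: were she were
  position 21–23: were she were
  position 37–39: were she were
  position 48–50: were she were

5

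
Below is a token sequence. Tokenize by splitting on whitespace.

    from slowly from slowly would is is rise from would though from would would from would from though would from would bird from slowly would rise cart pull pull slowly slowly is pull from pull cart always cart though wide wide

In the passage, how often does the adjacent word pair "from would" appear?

4

Scanning the 40 overlapping bigram windows for "from would":
  position 9–10: from would
  position 12–13: from would
  position 15–16: from would
  position 20–21: from would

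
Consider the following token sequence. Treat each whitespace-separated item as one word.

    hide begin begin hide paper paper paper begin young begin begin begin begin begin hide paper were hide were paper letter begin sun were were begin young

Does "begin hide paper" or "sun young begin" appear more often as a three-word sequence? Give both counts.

"begin hide paper": 2 occurrences
"sun young begin": 0 occurrences

"begin hide paper" (2 vs 0)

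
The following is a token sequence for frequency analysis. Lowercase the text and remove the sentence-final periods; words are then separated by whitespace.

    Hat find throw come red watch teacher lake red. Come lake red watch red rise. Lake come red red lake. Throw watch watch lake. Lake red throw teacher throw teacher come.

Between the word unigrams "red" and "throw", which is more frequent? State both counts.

"red" (7 vs 4)

"red": 7 occurrences
"throw": 4 occurrences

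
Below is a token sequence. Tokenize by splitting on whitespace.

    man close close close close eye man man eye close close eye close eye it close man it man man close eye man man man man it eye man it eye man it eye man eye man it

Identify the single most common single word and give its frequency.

Unigram frequencies (highest first):
  man: 14
  close: 9
  eye: 9
  it: 6

"man", 14 times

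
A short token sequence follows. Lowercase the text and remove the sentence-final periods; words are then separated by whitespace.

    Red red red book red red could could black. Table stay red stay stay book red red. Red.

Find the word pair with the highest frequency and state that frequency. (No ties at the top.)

"red red", 5 times

Bigram frequencies (highest first):
  red red: 5
  book red: 2
  red book: 1
  red could: 1
  could could: 1
  could black: 1
  … (6 more, each ≤ 1)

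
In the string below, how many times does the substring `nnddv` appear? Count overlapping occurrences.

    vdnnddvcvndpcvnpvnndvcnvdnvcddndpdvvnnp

Sliding a length-5 window over the 39 characters (35 positions):
  position 3–7: nnddv

1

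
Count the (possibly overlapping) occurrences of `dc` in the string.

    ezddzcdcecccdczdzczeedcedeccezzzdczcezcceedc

5

Sliding a length-2 window over the 44 characters (43 positions):
  position 7–8: dc
  position 13–14: dc
  position 22–23: dc
  position 33–34: dc
  position 43–44: dc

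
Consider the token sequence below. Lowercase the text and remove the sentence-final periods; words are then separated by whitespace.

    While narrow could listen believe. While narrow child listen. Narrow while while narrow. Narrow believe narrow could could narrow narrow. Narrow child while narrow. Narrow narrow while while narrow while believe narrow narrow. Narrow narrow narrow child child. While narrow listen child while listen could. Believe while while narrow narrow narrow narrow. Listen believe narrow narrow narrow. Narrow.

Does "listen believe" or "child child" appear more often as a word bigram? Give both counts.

"listen believe" (2 vs 1)

"listen believe": 2 occurrences
"child child": 1 occurrence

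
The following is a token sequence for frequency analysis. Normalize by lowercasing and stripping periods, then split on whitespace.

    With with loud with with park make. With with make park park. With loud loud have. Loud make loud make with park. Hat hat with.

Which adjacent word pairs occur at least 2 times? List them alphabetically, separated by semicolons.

loud make; make with; with loud; with park; with with

Bigram counts meeting the condition (at least 2 times):
  loud make: 2
  make with: 2
  with loud: 2
  with park: 2
  with with: 3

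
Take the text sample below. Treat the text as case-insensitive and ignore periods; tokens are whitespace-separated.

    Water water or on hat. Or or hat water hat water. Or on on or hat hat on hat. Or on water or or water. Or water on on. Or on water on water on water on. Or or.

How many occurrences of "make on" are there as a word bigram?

0

Scanning the 38 overlapping bigram windows for "make on":
  (none found)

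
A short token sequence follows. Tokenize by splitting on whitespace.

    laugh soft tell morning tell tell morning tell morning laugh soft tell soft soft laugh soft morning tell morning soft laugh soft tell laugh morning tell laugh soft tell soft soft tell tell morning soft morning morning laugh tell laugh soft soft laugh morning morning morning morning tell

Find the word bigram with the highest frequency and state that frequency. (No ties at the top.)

Bigram frequencies (highest first):
  laugh soft: 6
  soft tell: 5
  tell morning: 5
  morning tell: 5
  morning morning: 4
  soft soft: 3
  … (9 more, each ≤ 3)

"laugh soft", 6 times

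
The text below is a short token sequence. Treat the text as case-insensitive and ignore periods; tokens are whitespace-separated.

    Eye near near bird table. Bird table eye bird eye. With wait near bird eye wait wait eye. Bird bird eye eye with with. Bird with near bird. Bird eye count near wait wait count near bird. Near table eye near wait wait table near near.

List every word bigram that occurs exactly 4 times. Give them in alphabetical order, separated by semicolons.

Bigram counts meeting the condition (exactly 4 times):
  bird eye: 4
  near bird: 4

bird eye; near bird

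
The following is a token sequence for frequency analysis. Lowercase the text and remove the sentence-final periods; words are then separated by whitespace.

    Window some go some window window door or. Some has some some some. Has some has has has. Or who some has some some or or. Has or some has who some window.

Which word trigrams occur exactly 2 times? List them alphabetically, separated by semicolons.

Trigram counts meeting the condition (exactly 2 times):
  has some some: 2
  or some has: 2

has some some; or some has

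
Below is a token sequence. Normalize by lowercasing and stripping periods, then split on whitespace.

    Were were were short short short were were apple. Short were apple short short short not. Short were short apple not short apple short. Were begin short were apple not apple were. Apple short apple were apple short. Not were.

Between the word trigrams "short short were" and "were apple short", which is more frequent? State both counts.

"were apple short" (4 vs 1)

"short short were": 1 occurrence
"were apple short": 4 occurrences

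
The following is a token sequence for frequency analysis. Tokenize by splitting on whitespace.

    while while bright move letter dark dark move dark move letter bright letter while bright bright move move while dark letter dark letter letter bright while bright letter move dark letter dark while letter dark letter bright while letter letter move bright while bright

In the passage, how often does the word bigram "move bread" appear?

Scanning the 43 overlapping bigram windows for "move bread":
  (none found)

0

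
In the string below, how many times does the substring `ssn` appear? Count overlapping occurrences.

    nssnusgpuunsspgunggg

Sliding a length-3 window over the 20 characters (18 positions):
  position 2–4: ssn

1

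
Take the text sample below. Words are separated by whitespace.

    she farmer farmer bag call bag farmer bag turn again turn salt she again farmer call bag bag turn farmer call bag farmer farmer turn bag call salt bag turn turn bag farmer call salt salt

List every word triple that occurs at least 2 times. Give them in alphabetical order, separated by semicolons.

call bag farmer; farmer call bag

Trigram counts meeting the condition (at least 2 times):
  call bag farmer: 2
  farmer call bag: 2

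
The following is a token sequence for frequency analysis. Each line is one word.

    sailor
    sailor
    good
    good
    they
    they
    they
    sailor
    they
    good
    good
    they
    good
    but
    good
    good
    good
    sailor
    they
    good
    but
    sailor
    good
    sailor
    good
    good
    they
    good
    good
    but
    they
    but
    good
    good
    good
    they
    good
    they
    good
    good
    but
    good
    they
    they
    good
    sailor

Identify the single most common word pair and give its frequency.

Bigram frequencies (highest first):
  good good: 9
  they good: 7
  good they: 6
  good but: 4
  sailor good: 3
  they they: 3
  … (8 more, each ≤ 3)

"good good", 9 times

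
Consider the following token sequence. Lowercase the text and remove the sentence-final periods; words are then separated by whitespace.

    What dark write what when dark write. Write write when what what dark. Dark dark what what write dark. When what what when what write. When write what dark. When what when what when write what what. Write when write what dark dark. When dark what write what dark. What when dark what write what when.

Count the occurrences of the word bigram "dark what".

Scanning the 55 overlapping bigram windows for "dark what":
  position 15–16: dark what
  position 45–46: dark what
  position 49–50: dark what
  position 52–53: dark what

4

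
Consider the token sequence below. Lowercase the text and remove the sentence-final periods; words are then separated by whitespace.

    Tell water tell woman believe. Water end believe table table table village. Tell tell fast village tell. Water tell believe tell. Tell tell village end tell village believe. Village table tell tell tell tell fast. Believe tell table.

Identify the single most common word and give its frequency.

Unigram frequencies (highest first):
  tell: 15
  believe: 5
  table: 5
  village: 5
  water: 3
  end: 2
  … (2 more, each ≤ 2)

"tell", 15 times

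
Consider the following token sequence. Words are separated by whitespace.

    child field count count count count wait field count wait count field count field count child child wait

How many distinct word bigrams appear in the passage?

18 tokens → 17 bigram windows in total.
Repeated bigrams (each contributes count−1 duplicates):
  field count: 4
  count count: 3
  count field: 2
  count wait: 2
7 duplicate windows → 17 − 7 = 10 distinct.

10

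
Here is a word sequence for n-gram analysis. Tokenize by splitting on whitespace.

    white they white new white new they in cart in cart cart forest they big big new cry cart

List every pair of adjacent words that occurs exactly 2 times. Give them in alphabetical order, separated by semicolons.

in cart; white new

Bigram counts meeting the condition (exactly 2 times):
  in cart: 2
  white new: 2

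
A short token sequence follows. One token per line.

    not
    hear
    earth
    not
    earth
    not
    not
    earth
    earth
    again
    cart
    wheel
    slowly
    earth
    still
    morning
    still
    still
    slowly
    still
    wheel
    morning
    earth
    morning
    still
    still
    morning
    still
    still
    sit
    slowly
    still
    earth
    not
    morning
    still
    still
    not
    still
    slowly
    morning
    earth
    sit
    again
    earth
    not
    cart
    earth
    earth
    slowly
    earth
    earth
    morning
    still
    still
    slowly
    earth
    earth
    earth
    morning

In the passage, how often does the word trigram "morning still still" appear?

Scanning the 58 overlapping trigram windows for "morning still still":
  position 16–18: morning still still
  position 24–26: morning still still
  position 27–29: morning still still
  position 35–37: morning still still
  position 53–55: morning still still

5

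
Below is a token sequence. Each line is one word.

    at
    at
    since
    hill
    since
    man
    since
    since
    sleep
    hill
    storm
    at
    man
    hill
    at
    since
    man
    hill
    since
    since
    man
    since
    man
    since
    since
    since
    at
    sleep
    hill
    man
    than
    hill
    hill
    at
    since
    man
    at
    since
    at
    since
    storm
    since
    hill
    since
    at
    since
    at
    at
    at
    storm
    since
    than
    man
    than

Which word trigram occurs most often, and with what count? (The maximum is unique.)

Trigram frequencies (highest first):
  since man since: 3
  since hill since: 2
  man since since: 2
  hill at since: 2
  at since man: 2
  at since at: 2
  … (38 more, each ≤ 2)

"since man since", 3 times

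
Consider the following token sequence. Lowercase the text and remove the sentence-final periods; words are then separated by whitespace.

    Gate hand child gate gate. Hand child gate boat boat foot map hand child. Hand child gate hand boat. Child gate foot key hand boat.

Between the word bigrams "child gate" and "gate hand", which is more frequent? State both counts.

"child gate": 4 occurrences
"gate hand": 3 occurrences

"child gate" (4 vs 3)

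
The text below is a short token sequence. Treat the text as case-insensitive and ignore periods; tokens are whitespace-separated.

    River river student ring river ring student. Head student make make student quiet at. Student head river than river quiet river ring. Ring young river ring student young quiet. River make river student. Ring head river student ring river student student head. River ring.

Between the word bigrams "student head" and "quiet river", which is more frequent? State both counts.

"student head" (3 vs 2)

"student head": 3 occurrences
"quiet river": 2 occurrences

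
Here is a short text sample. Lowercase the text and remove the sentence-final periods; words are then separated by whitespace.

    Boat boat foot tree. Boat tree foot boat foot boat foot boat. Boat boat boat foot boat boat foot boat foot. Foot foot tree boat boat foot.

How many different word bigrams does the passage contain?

8

27 tokens → 26 bigram windows in total.
Repeated bigrams (each contributes count−1 duplicates):
  boat foot: 7
  boat boat: 6
  foot boat: 5
  foot foot: 2
  foot tree: 2
  tree boat: 2
18 duplicate windows → 26 − 18 = 8 distinct.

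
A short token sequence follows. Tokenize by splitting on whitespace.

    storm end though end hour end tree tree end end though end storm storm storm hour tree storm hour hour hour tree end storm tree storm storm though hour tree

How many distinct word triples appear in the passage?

27

30 tokens → 28 trigram windows in total.
Repeated trigrams (each contributes count−1 duplicates):
  end though end: 2
1 duplicate windows → 28 − 1 = 27 distinct.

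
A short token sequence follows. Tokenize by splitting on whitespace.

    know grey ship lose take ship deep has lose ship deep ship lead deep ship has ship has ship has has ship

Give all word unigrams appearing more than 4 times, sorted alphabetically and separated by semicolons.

has; ship

Unigram counts meeting the condition (more than 4 times):
  has: 5
  ship: 8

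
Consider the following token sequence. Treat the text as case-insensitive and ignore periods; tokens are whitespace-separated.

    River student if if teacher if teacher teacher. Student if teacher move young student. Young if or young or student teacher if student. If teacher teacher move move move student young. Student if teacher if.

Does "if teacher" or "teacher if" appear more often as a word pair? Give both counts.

"if teacher" (5 vs 3)

"if teacher": 5 occurrences
"teacher if": 3 occurrences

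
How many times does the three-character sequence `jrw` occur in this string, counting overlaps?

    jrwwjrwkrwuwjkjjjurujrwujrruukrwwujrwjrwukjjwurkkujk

Sliding a length-3 window over the 52 characters (50 positions):
  position 1–3: jrw
  position 5–7: jrw
  position 21–23: jrw
  position 35–37: jrw
  position 38–40: jrw

5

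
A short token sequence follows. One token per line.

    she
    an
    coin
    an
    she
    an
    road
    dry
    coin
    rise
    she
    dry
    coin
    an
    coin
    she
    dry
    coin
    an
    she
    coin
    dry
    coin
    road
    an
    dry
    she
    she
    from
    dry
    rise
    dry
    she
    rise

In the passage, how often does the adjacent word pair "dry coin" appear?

4

Scanning the 33 overlapping bigram windows for "dry coin":
  position 8–9: dry coin
  position 12–13: dry coin
  position 17–18: dry coin
  position 22–23: dry coin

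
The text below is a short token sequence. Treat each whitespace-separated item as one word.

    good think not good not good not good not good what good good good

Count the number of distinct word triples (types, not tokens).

14 tokens → 12 trigram windows in total.
Repeated trigrams (each contributes count−1 duplicates):
  good not good: 3
  not good not: 3
4 duplicate windows → 12 − 4 = 8 distinct.

8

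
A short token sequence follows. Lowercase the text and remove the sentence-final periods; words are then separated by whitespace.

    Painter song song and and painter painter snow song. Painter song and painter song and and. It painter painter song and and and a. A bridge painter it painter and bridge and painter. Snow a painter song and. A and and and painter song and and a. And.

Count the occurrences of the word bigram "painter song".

6

Scanning the 47 overlapping bigram windows for "painter song":
  position 1–2: painter song
  position 10–11: painter song
  position 13–14: painter song
  position 19–20: painter song
  position 36–37: painter song
  position 43–44: painter song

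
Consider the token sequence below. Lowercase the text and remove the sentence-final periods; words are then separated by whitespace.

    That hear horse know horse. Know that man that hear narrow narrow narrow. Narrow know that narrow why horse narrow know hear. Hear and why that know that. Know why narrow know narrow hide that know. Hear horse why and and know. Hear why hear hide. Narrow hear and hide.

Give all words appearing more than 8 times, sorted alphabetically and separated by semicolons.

know; narrow

Unigram counts meeting the condition (more than 8 times):
  know: 9
  narrow: 9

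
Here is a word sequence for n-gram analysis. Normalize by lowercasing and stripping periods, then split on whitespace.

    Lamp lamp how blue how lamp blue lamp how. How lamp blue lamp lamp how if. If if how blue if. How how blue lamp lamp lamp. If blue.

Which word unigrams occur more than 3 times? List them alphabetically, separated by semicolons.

blue; how; if; lamp

Unigram counts meeting the condition (more than 3 times):
  blue: 6
  how: 8
  if: 5
  lamp: 10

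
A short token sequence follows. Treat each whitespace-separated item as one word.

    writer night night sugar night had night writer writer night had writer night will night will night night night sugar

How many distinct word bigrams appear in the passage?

11

20 tokens → 19 bigram windows in total.
Repeated bigrams (each contributes count−1 duplicates):
  night night: 3
  writer night: 3
  night had: 2
  night sugar: 2
  night will: 2
  will night: 2
8 duplicate windows → 19 − 8 = 11 distinct.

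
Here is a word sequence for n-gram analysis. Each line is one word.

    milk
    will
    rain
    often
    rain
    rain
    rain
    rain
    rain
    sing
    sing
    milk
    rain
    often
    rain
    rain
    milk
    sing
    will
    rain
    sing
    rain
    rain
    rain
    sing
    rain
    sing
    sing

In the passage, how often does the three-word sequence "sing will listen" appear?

Scanning the 26 overlapping trigram windows for "sing will listen":
  (none found)

0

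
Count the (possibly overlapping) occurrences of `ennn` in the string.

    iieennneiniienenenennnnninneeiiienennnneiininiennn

4

Sliding a length-4 window over the 50 characters (47 positions):
  position 4–7: ennn
  position 19–22: ennn
  position 35–38: ennn
  position 47–50: ennn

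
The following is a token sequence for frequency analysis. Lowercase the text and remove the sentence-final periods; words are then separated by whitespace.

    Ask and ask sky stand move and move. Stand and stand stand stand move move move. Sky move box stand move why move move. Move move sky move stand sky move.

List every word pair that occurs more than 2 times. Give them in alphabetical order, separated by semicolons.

Bigram counts meeting the condition (more than 2 times):
  move move: 5
  sky move: 3
  stand move: 3

move move; sky move; stand move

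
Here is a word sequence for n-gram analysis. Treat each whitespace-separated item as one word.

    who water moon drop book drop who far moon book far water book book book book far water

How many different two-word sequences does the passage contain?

18 tokens → 17 bigram windows in total.
Repeated bigrams (each contributes count−1 duplicates):
  book book: 3
  book far: 2
  far water: 2
4 duplicate windows → 17 − 4 = 13 distinct.

13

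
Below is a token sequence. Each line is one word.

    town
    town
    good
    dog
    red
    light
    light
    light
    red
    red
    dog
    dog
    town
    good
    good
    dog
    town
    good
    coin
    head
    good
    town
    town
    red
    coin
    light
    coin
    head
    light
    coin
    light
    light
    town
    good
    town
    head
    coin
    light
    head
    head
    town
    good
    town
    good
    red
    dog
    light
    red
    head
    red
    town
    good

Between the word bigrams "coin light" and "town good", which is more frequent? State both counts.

"coin light": 3 occurrences
"town good": 7 occurrences

"town good" (7 vs 3)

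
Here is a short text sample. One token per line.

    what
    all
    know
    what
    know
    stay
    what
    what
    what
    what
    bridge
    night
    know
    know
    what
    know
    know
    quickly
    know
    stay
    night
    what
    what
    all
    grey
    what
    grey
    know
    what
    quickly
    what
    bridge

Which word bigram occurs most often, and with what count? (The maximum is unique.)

"what what", 4 times

Bigram frequencies (highest first):
  what what: 4
  know what: 3
  what all: 2
  what know: 2
  know stay: 2
  what bridge: 2
  … (15 more, each ≤ 2)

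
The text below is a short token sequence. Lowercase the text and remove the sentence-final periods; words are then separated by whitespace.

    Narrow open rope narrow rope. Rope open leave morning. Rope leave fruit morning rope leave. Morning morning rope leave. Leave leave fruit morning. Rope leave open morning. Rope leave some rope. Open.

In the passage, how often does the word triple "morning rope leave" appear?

5

Scanning the 30 overlapping trigram windows for "morning rope leave":
  position 9–11: morning rope leave
  position 13–15: morning rope leave
  position 17–19: morning rope leave
  position 23–25: morning rope leave
  position 27–29: morning rope leave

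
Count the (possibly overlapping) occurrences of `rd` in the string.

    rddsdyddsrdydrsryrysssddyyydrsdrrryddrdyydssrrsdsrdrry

Sliding a length-2 window over the 54 characters (53 positions):
  position 1–2: rd
  position 10–11: rd
  position 38–39: rd
  position 50–51: rd

4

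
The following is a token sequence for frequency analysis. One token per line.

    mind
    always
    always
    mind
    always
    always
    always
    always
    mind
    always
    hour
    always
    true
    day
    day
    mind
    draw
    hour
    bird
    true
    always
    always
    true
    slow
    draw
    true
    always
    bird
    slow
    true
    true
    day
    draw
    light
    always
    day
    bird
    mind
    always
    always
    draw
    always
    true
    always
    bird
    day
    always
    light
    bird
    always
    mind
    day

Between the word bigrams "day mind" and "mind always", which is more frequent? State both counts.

"day mind": 1 occurrence
"mind always": 4 occurrences

"mind always" (4 vs 1)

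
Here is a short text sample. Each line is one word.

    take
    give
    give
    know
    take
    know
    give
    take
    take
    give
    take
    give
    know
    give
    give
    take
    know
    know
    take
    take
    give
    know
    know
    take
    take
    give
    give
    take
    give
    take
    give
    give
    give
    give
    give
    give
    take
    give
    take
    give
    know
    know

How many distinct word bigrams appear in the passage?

9

42 tokens → 41 bigram windows in total.
Repeated bigrams (each contributes count−1 duplicates):
  take give: 9
  give give: 8
  give take: 7
  give know: 4
  know know: 3
  know take: 3
  take take: 3
  know give: 2
  … (1 more repeated)
32 duplicate windows → 41 − 32 = 9 distinct.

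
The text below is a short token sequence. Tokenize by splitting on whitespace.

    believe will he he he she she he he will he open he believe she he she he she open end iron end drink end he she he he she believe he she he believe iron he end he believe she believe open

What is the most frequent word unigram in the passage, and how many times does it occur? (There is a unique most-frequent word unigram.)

"he", 16 times

Unigram frequencies (highest first):
  he: 16
  she: 9
  believe: 6
  end: 4
  open: 3
  will: 2
  … (2 more, each ≤ 2)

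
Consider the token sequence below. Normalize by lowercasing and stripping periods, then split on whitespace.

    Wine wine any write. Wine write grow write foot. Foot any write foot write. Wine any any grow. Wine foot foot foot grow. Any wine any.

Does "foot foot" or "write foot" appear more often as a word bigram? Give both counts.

"foot foot" (3 vs 2)

"foot foot": 3 occurrences
"write foot": 2 occurrences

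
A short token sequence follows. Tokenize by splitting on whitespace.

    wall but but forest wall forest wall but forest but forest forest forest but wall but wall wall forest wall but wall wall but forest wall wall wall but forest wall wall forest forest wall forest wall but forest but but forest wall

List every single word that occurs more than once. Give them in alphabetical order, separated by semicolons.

Unigram counts meeting the condition (more than once):
  but: 12
  forest: 14
  wall: 17

but; forest; wall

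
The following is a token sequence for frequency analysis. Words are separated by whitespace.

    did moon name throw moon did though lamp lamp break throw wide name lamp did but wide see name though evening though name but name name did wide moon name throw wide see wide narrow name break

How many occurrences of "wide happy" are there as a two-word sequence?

0

Scanning the 36 overlapping bigram windows for "wide happy":
  (none found)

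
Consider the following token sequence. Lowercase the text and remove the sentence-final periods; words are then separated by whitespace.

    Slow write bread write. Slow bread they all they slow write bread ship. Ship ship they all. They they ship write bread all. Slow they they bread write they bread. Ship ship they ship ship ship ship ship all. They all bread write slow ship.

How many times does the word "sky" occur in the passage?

0

Scanning the 45 tokens for "sky":
  (none found)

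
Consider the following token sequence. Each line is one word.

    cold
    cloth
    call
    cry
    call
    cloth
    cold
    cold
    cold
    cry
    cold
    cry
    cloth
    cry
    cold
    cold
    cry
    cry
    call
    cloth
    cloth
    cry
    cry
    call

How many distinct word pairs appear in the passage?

13

24 tokens → 23 bigram windows in total.
Repeated bigrams (each contributes count−1 duplicates):
  cold cold: 3
  cold cry: 3
  cry call: 3
  call cloth: 2
  cloth cry: 2
  cry cold: 2
  cry cry: 2
10 duplicate windows → 23 − 10 = 13 distinct.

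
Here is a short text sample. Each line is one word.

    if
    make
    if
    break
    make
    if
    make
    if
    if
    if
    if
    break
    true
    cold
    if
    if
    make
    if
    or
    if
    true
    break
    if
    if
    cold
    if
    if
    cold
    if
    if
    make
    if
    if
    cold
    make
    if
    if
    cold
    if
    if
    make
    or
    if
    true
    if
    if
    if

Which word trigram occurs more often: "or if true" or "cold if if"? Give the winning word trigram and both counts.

"or if true": 2 occurrences
"cold if if": 4 occurrences

"cold if if" (4 vs 2)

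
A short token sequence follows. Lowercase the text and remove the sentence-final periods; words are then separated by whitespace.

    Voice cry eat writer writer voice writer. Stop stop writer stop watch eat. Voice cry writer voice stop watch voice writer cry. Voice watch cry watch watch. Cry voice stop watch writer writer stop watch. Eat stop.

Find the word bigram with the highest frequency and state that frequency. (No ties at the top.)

"stop watch", 4 times

Bigram frequencies (highest first):
  stop watch: 4
  writer stop: 3
  voice cry: 2
  writer writer: 2
  writer voice: 2
  voice writer: 2
  … (17 more, each ≤ 2)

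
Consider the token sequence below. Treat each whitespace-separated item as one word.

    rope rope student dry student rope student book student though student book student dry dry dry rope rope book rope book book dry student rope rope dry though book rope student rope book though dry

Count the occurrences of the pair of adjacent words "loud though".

Scanning the 34 overlapping bigram windows for "loud though":
  (none found)

0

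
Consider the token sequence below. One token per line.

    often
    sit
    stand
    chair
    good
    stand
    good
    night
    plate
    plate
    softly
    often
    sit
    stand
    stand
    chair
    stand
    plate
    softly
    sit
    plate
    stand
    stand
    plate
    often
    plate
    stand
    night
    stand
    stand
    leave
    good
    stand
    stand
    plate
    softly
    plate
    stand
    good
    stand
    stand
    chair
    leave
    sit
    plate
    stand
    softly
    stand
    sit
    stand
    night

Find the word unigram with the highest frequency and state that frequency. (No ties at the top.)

"stand", 18 times

Unigram frequencies (highest first):
  stand: 18
  plate: 9
  sit: 5
  good: 4
  softly: 4
  often: 3
  … (3 more, each ≤ 3)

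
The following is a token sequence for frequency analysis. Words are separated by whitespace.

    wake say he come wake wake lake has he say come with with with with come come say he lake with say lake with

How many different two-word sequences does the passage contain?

19

24 tokens → 23 bigram windows in total.
Repeated bigrams (each contributes count−1 duplicates):
  with with: 3
  lake with: 2
  say he: 2
4 duplicate windows → 23 − 4 = 19 distinct.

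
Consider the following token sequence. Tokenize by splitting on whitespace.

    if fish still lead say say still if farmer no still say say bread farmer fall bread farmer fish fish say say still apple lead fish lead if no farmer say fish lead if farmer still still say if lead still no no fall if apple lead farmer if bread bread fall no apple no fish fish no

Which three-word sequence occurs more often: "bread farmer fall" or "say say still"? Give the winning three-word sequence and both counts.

"bread farmer fall": 1 occurrence
"say say still": 2 occurrences

"say say still" (2 vs 1)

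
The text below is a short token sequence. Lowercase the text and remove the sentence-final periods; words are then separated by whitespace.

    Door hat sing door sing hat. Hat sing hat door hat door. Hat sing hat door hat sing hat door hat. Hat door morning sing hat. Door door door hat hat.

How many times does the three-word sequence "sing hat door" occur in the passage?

4

Scanning the 29 overlapping trigram windows for "sing hat door":
  position 8–10: sing hat door
  position 14–16: sing hat door
  position 18–20: sing hat door
  position 25–27: sing hat door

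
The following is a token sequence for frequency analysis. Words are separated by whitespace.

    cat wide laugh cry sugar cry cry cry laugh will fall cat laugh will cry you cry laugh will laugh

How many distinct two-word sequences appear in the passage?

15

20 tokens → 19 bigram windows in total.
Repeated bigrams (each contributes count−1 duplicates):
  laugh will: 3
  cry cry: 2
  cry laugh: 2
4 duplicate windows → 19 − 4 = 15 distinct.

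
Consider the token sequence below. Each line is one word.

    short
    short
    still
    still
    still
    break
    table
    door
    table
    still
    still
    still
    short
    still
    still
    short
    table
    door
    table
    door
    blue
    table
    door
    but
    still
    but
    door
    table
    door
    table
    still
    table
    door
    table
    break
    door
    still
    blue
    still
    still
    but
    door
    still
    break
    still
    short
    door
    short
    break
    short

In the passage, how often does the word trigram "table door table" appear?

4

Scanning the 48 overlapping trigram windows for "table door table":
  position 7–9: table door table
  position 17–19: table door table
  position 28–30: table door table
  position 32–34: table door table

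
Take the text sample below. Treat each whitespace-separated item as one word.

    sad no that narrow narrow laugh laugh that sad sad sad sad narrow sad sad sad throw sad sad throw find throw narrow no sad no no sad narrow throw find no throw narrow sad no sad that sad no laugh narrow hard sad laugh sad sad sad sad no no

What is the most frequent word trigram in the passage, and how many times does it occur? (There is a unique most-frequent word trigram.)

Trigram frequencies (highest first):
  sad sad sad: 5
  sad sad throw: 2
  sad no no: 2
  sad no that: 1
  no that narrow: 1
  that narrow narrow: 1
  … (37 more, each ≤ 1)

"sad sad sad", 5 times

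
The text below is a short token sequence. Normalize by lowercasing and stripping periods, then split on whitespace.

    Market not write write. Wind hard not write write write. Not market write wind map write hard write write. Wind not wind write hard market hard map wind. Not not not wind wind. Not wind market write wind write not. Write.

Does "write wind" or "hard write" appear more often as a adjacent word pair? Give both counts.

"write wind" (4 vs 1)

"write wind": 4 occurrences
"hard write": 1 occurrence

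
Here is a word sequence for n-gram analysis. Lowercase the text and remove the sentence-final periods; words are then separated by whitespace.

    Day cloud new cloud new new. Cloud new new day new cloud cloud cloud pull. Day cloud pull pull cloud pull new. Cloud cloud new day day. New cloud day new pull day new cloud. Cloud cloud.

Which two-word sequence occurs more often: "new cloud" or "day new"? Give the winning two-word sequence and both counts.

"new cloud" (6 vs 4)

"new cloud": 6 occurrences
"day new": 4 occurrences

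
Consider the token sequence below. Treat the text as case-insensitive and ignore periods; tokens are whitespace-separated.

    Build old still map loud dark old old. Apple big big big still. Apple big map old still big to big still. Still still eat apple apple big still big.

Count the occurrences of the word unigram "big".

Scanning the 30 tokens for "big":
  position 10: big
  position 11: big
  position 12: big
  position 15: big
  position 19: big
  position 21: big
  position 28: big
  position 30: big

8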